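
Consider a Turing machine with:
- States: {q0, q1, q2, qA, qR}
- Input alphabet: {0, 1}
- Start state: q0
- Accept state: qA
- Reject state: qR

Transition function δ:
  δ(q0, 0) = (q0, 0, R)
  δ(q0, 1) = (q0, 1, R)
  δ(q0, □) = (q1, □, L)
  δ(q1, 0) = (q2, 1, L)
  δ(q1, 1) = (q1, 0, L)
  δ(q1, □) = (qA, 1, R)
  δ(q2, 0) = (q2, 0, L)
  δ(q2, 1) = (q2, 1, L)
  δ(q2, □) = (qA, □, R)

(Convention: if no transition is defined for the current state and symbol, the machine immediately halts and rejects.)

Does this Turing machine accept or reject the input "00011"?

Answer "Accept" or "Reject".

Execution trace:
Initial: [q0]00011
Step 1: δ(q0, 0) = (q0, 0, R) → 0[q0]0011
Step 2: δ(q0, 0) = (q0, 0, R) → 00[q0]011
Step 3: δ(q0, 0) = (q0, 0, R) → 000[q0]11
Step 4: δ(q0, 1) = (q0, 1, R) → 0001[q0]1
Step 5: δ(q0, 1) = (q0, 1, R) → 00011[q0]□
Step 6: δ(q0, □) = (q1, □, L) → 0001[q1]1□
Step 7: δ(q1, 1) = (q1, 0, L) → 000[q1]10□
Step 8: δ(q1, 1) = (q1, 0, L) → 00[q1]000□
Step 9: δ(q1, 0) = (q2, 1, L) → 0[q2]0100□
Step 10: δ(q2, 0) = (q2, 0, L) → [q2]00100□
Step 11: δ(q2, 0) = (q2, 0, L) → [q2]□00100□
Step 12: δ(q2, □) = (qA, □, R) → □[qA]00100□

The machine reaches the accept state qA and halts.

Answer: Accept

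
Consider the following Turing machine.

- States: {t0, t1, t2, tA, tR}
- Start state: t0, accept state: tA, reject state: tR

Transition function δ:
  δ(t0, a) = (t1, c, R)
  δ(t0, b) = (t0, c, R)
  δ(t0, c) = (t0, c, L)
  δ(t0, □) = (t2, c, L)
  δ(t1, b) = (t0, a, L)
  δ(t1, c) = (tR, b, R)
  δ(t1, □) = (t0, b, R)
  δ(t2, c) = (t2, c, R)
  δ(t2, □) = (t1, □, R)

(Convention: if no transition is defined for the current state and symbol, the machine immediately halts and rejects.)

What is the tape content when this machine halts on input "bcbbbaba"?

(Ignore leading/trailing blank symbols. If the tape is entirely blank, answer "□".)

Execution trace:
Initial: [t0]bcbbbaba
Step 1: δ(t0, b) = (t0, c, R) → c[t0]cbbbaba
Step 2: δ(t0, c) = (t0, c, L) → [t0]ccbbbaba
Step 3: δ(t0, c) = (t0, c, L) → [t0]□ccbbbaba
Step 4: δ(t0, □) = (t2, c, L) → [t2]□cccbbbaba
Step 5: δ(t2, □) = (t1, □, R) → □[t1]cccbbbaba
Step 6: δ(t1, c) = (tR, b, R) → □b[tR]ccbbbaba

The machine reaches the reject state tR and halts.

Final tape (ignoring leading/trailing blanks): bccbbbaba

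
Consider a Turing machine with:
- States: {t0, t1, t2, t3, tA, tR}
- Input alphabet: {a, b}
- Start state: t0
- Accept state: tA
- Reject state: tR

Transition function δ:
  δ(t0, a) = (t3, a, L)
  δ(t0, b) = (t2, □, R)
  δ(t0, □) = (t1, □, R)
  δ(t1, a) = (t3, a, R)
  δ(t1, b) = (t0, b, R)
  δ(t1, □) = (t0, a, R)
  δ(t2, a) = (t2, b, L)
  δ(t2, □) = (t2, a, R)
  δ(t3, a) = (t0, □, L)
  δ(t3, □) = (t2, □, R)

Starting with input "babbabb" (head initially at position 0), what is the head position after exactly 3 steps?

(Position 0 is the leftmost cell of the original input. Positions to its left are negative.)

Execution trace (head position shown):
Step 0: [t0]babbabb  (head at position 0)
Step 1: move right → □[t2]abbabb  (head at position 1)
Step 2: move left → [t2]□bbbabb  (head at position 0)
Step 3: move right → a[t2]bbbabb  (head at position 1)

After 3 steps, the head is at position 1.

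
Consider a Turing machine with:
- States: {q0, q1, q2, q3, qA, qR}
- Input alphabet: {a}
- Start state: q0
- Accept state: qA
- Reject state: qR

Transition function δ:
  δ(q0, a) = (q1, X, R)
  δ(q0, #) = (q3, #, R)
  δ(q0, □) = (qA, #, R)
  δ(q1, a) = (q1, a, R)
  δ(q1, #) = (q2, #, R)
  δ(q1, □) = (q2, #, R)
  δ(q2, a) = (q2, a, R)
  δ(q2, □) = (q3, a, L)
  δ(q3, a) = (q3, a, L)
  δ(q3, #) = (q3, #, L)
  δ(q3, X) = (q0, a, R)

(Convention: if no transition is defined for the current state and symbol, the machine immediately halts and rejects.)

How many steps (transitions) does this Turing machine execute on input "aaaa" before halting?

Execution trace:
Initial: [q0]aaaa
Step 1: δ(q0, a) = (q1, X, R) → X[q1]aaa
Step 2: δ(q1, a) = (q1, a, R) → Xa[q1]aa
Step 3: δ(q1, a) = (q1, a, R) → Xaa[q1]a
Step 4: δ(q1, a) = (q1, a, R) → Xaaa[q1]□
Step 5: δ(q1, □) = (q2, #, R) → Xaaa#[q2]□
Step 6: δ(q2, □) = (q3, a, L) → Xaaa[q3]#a
Step 7: δ(q3, #) = (q3, #, L) → Xaa[q3]a#a
Step 8: δ(q3, a) = (q3, a, L) → Xa[q3]aa#a
Step 9: δ(q3, a) = (q3, a, L) → X[q3]aaa#a
Step 10: δ(q3, a) = (q3, a, L) → [q3]Xaaa#a
Step 11: δ(q3, X) = (q0, a, R) → a[q0]aaa#a
Step 12: δ(q0, a) = (q1, X, R) → aX[q1]aa#a
Step 13: δ(q1, a) = (q1, a, R) → aXa[q1]a#a
Step 14: δ(q1, a) = (q1, a, R) → aXaa[q1]#a
Step 15: δ(q1, #) = (q2, #, R) → aXaa#[q2]a
Step 16: δ(q2, a) = (q2, a, R) → aXaa#a[q2]□
Step 17: δ(q2, □) = (q3, a, L) → aXaa#[q3]aa
Step 18: δ(q3, a) = (q3, a, L) → aXaa[q3]#aa
Step 19: δ(q3, #) = (q3, #, L) → aXa[q3]a#aa
Step 20: δ(q3, a) = (q3, a, L) → aX[q3]aa#aa
Step 21: δ(q3, a) = (q3, a, L) → a[q3]Xaa#aa
Step 22: δ(q3, X) = (q0, a, R) → aa[q0]aa#aa
Step 23: δ(q0, a) = (q1, X, R) → aaX[q1]a#aa
Step 24: δ(q1, a) = (q1, a, R) → aaXa[q1]#aa
Step 25: δ(q1, #) = (q2, #, R) → aaXa#[q2]aa
Step 26: δ(q2, a) = (q2, a, R) → aaXa#a[q2]a
Step 27: δ(q2, a) = (q2, a, R) → aaXa#aa[q2]□
Step 28: δ(q2, □) = (q3, a, L) → aaXa#a[q3]aa
Step 29: δ(q3, a) = (q3, a, L) → aaXa#[q3]aaa
Step 30: δ(q3, a) = (q3, a, L) → aaXa[q3]#aaa
Step 31: δ(q3, #) = (q3, #, L) → aaX[q3]a#aaa
Step 32: δ(q3, a) = (q3, a, L) → aa[q3]Xa#aaa
Step 33: δ(q3, X) = (q0, a, R) → aaa[q0]a#aaa
Step 34: δ(q0, a) = (q1, X, R) → aaaX[q1]#aaa
Step 35: δ(q1, #) = (q2, #, R) → aaaX#[q2]aaa
Step 36: δ(q2, a) = (q2, a, R) → aaaX#a[q2]aa
Step 37: δ(q2, a) = (q2, a, R) → aaaX#aa[q2]a
Step 38: δ(q2, a) = (q2, a, R) → aaaX#aaa[q2]□
Step 39: δ(q2, □) = (q3, a, L) → aaaX#aa[q3]aa
Step 40: δ(q3, a) = (q3, a, L) → aaaX#a[q3]aaa
Step 41: δ(q3, a) = (q3, a, L) → aaaX#[q3]aaaa
Step 42: δ(q3, a) = (q3, a, L) → aaaX[q3]#aaaa
Step 43: δ(q3, #) = (q3, #, L) → aaa[q3]X#aaaa
Step 44: δ(q3, X) = (q0, a, R) → aaaa[q0]#aaaa
Step 45: δ(q0, #) = (q3, #, R) → aaaa#[q3]aaaa
Step 46: δ(q3, a) = (q3, a, L) → aaaa[q3]#aaaa
Step 47: δ(q3, #) = (q3, #, L) → aaa[q3]a#aaaa
Step 48: δ(q3, a) = (q3, a, L) → aa[q3]aa#aaaa
Step 49: δ(q3, a) = (q3, a, L) → a[q3]aaa#aaaa
Step 50: δ(q3, a) = (q3, a, L) → [q3]aaaa#aaaa
Step 51: δ(q3, a) = (q3, a, L) → [q3]□aaaa#aaaa

No transition is defined for δ(q3, □). By convention the machine halts and rejects.

The machine executed 51 steps before halting.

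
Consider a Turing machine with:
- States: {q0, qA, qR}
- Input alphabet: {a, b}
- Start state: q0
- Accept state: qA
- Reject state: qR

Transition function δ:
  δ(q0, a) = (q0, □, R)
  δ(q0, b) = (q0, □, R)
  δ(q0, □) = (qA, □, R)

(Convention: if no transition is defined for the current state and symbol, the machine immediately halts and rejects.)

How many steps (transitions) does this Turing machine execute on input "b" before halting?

Execution trace:
Initial: [q0]b
Step 1: δ(q0, b) = (q0, □, R) → □[q0]□
Step 2: δ(q0, □) = (qA, □, R) → □□[qA]□

The machine reaches the accept state qA and halts.

The machine executed 2 steps before halting.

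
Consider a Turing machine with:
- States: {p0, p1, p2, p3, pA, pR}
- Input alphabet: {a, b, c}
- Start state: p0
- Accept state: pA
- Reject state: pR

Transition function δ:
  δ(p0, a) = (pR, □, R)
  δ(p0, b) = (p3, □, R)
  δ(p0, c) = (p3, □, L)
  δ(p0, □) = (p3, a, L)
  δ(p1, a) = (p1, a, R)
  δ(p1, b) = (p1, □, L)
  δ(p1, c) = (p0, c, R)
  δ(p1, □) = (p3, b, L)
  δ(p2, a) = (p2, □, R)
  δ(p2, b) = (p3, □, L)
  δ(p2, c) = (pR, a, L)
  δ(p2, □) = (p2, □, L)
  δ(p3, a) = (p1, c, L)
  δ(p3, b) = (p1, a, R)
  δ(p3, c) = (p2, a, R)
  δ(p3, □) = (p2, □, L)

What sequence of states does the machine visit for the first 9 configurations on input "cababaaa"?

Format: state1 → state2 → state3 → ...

Execution trace:
Initial: [p0]cababaaa
Step 1: δ(p0, c) = (p3, □, L) → [p3]□□ababaaa
Step 2: δ(p3, □) = (p2, □, L) → [p2]□□□ababaaa
Step 3: δ(p2, □) = (p2, □, L) → [p2]□□□□ababaaa
Step 4: δ(p2, □) = (p2, □, L) → [p2]□□□□□ababaaa
Step 5: δ(p2, □) = (p2, □, L) → [p2]□□□□□□ababaaa
Step 6: δ(p2, □) = (p2, □, L) → [p2]□□□□□□□ababaaa
Step 7: δ(p2, □) = (p2, □, L) → [p2]□□□□□□□□ababaaa
Step 8: δ(p2, □) = (p2, □, L) → [p2]□□□□□□□□□ababaaa

State sequence: p0 → p3 → p2 → p2 → p2 → p2 → p2 → p2 → p2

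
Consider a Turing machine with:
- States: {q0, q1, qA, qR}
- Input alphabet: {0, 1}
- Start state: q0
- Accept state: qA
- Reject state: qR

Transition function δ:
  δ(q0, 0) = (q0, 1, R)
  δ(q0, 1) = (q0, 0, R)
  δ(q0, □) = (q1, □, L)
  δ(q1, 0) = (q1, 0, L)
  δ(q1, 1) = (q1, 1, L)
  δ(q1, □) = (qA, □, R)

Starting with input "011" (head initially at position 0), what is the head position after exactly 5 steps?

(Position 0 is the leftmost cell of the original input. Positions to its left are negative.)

Execution trace (head position shown):
Step 0: [q0]011  (head at position 0)
Step 1: move right → 1[q0]11  (head at position 1)
Step 2: move right → 10[q0]1  (head at position 2)
Step 3: move right → 100[q0]□  (head at position 3)
Step 4: move left → 10[q1]0□  (head at position 2)
Step 5: move left → 1[q1]00□  (head at position 1)

After 5 steps, the head is at position 1.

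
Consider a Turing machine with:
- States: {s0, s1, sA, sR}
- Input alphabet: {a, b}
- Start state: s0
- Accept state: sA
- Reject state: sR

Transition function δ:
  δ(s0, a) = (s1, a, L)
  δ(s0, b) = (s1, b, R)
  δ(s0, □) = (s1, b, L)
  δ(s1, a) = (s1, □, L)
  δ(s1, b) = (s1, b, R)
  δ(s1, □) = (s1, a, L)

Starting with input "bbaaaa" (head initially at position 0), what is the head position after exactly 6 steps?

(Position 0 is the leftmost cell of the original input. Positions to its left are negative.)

Execution trace (head position shown):
Step 0: [s0]bbaaaa  (head at position 0)
Step 1: move right → b[s1]baaaa  (head at position 1)
Step 2: move right → bb[s1]aaaa  (head at position 2)
Step 3: move left → b[s1]b□aaa  (head at position 1)
Step 4: move right → bb[s1]□aaa  (head at position 2)
Step 5: move left → b[s1]baaaa  (head at position 1)
Step 6: move right → bb[s1]aaaa  (head at position 2)

After 6 steps, the head is at position 2.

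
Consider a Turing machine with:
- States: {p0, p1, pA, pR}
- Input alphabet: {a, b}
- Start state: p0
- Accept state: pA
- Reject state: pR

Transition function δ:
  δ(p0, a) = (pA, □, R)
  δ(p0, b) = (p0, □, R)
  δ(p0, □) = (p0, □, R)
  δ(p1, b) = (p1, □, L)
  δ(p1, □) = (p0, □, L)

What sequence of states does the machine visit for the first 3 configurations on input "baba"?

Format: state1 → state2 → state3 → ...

Execution trace:
Initial: [p0]baba
Step 1: δ(p0, b) = (p0, □, R) → □[p0]aba
Step 2: δ(p0, a) = (pA, □, R) → □□[pA]ba

The machine reaches the accept state pA and halts.

State sequence: p0 → p0 → pA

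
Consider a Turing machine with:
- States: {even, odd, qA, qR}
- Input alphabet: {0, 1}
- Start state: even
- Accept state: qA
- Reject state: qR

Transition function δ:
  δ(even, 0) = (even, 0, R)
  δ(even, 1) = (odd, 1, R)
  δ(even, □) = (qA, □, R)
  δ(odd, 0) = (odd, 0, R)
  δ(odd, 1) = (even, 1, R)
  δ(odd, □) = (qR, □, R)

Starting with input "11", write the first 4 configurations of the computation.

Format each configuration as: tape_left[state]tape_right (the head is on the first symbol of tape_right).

Transitions applied:
Step 1: δ(even, 1) = (odd, 1, R)
Step 2: δ(odd, 1) = (even, 1, R)
Step 3: δ(even, □) = (qA, □, R)

The first 4 configurations are:
[even]11 ⊢ 1[odd]1 ⊢ 11[even]□ ⊢ 11□[qA]□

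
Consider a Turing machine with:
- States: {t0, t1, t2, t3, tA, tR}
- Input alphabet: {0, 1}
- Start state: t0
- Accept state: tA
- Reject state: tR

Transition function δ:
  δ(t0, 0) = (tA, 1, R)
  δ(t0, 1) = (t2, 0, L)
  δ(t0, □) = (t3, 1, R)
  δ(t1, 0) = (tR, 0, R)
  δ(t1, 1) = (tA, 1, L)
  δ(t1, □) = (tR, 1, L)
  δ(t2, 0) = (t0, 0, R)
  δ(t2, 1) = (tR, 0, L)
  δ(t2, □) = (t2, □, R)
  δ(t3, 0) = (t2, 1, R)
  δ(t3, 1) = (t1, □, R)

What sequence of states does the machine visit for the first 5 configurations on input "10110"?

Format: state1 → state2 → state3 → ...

Execution trace:
Initial: [t0]10110
Step 1: δ(t0, 1) = (t2, 0, L) → [t2]□00110
Step 2: δ(t2, □) = (t2, □, R) → □[t2]00110
Step 3: δ(t2, 0) = (t0, 0, R) → □0[t0]0110
Step 4: δ(t0, 0) = (tA, 1, R) → □01[tA]110

The machine reaches the accept state tA and halts.

State sequence: t0 → t2 → t2 → t0 → tA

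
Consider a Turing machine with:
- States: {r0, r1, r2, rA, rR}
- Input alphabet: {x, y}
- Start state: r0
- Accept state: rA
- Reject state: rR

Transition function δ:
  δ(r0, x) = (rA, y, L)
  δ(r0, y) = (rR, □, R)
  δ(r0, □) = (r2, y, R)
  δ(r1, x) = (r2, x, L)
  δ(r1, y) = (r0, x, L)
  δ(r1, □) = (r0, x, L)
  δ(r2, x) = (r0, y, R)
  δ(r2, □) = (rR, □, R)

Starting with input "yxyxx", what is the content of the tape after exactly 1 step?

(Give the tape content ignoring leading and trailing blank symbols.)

Execution trace:
Initial: [r0]yxyxx
Step 1: δ(r0, y) = (rR, □, R) → □[rR]xyxx

The machine reaches the reject state rR and halts.

After 1 step, the tape (ignoring leading/trailing blanks) is: xyxx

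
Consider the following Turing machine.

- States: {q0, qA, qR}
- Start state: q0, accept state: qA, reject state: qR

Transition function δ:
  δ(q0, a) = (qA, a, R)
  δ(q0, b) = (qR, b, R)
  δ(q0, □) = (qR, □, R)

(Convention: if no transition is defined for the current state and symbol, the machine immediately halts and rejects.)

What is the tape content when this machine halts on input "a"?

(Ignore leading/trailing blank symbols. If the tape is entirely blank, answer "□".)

Execution trace:
Initial: [q0]a
Step 1: δ(q0, a) = (qA, a, R) → a[qA]□

The machine reaches the accept state qA and halts.

Final tape (ignoring leading/trailing blanks): a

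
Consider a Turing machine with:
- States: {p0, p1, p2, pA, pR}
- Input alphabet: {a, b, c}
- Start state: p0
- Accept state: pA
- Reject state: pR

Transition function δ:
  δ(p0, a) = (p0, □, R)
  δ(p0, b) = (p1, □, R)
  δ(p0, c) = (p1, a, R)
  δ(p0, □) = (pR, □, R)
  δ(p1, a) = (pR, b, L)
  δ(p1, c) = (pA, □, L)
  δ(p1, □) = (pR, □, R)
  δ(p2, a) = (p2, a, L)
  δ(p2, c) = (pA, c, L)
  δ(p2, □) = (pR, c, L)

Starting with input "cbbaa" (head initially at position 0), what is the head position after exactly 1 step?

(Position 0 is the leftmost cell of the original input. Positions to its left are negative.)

Execution trace (head position shown):
Step 0: [p0]cbbaa  (head at position 0)
Step 1: move right → a[p1]bbaa  (head at position 1)

After 1 step, the head is at position 1.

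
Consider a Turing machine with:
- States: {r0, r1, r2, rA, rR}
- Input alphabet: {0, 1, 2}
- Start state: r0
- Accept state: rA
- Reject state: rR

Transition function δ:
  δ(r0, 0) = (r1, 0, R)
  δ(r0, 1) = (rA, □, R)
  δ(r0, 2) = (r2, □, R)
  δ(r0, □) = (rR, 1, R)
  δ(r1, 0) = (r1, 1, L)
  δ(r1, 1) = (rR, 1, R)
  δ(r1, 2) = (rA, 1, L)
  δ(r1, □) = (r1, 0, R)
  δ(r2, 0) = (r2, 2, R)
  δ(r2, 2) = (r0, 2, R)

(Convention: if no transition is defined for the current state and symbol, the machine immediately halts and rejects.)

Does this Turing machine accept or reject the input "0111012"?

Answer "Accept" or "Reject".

Execution trace:
Initial: [r0]0111012
Step 1: δ(r0, 0) = (r1, 0, R) → 0[r1]111012
Step 2: δ(r1, 1) = (rR, 1, R) → 01[rR]11012

The machine reaches the reject state rR and halts.

Answer: Reject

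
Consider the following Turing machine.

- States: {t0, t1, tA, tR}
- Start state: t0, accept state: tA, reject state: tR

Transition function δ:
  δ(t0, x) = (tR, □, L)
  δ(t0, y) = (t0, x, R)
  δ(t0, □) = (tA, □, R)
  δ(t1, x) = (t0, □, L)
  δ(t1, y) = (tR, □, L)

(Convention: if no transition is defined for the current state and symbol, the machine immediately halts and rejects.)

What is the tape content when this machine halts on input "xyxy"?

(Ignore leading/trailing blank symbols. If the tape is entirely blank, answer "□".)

Execution trace:
Initial: [t0]xyxy
Step 1: δ(t0, x) = (tR, □, L) → [tR]□□yxy

The machine reaches the reject state tR and halts.

Final tape (ignoring leading/trailing blanks): yxy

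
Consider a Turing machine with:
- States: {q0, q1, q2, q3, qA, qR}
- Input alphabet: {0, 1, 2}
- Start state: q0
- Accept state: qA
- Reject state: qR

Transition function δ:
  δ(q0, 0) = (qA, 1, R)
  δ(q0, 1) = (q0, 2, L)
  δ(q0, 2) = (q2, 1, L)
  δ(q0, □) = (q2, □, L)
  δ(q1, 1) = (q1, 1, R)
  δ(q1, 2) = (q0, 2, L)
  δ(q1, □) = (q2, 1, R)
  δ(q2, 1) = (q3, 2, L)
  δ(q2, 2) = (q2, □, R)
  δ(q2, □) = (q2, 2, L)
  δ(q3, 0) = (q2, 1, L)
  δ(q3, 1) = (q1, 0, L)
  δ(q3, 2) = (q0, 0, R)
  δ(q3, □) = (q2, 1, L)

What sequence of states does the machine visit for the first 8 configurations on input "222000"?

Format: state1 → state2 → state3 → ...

Execution trace:
Initial: [q0]222000
Step 1: δ(q0, 2) = (q2, 1, L) → [q2]□122000
Step 2: δ(q2, □) = (q2, 2, L) → [q2]□2122000
Step 3: δ(q2, □) = (q2, 2, L) → [q2]□22122000
Step 4: δ(q2, □) = (q2, 2, L) → [q2]□222122000
Step 5: δ(q2, □) = (q2, 2, L) → [q2]□2222122000
Step 6: δ(q2, □) = (q2, 2, L) → [q2]□22222122000
Step 7: δ(q2, □) = (q2, 2, L) → [q2]□222222122000

State sequence: q0 → q2 → q2 → q2 → q2 → q2 → q2 → q2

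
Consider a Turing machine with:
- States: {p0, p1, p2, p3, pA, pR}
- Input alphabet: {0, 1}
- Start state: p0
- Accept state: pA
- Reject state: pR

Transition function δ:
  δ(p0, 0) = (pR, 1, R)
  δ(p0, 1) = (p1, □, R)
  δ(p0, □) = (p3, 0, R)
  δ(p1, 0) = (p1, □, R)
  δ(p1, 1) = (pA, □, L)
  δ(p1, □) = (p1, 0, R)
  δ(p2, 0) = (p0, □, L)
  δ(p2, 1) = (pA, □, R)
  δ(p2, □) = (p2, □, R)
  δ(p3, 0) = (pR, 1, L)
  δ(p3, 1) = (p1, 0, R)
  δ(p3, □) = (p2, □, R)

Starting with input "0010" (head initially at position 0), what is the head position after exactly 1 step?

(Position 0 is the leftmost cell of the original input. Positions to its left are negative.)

Execution trace (head position shown):
Step 0: [p0]0010  (head at position 0)
Step 1: move right → 1[pR]010  (head at position 1)

After 1 step, the head is at position 1.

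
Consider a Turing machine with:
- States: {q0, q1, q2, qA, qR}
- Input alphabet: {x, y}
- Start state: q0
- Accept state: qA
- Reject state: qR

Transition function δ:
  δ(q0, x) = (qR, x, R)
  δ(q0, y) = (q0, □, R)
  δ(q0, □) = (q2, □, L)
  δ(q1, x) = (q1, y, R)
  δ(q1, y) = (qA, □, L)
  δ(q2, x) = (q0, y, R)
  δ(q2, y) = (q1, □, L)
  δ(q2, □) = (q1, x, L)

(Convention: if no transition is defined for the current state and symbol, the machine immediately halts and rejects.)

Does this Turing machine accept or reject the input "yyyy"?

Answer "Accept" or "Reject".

Execution trace:
Initial: [q0]yyyy
Step 1: δ(q0, y) = (q0, □, R) → □[q0]yyy
Step 2: δ(q0, y) = (q0, □, R) → □□[q0]yy
Step 3: δ(q0, y) = (q0, □, R) → □□□[q0]y
Step 4: δ(q0, y) = (q0, □, R) → □□□□[q0]□
Step 5: δ(q0, □) = (q2, □, L) → □□□[q2]□□
Step 6: δ(q2, □) = (q1, x, L) → □□[q1]□x□

No transition is defined for δ(q1, □). By convention the machine halts and rejects.

Answer: Reject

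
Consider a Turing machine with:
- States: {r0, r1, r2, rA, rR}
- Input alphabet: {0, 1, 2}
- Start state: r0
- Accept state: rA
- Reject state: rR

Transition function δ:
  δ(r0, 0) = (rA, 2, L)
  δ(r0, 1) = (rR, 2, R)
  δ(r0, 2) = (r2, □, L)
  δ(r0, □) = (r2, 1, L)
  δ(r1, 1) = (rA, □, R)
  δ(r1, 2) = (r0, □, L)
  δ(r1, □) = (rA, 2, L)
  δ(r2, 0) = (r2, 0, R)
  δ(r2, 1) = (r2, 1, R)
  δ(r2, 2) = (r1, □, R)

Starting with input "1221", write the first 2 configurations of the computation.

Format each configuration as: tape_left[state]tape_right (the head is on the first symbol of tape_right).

Transitions applied:
Step 1: δ(r0, 1) = (rR, 2, R)

The first 2 configurations are:
[r0]1221 ⊢ 2[rR]221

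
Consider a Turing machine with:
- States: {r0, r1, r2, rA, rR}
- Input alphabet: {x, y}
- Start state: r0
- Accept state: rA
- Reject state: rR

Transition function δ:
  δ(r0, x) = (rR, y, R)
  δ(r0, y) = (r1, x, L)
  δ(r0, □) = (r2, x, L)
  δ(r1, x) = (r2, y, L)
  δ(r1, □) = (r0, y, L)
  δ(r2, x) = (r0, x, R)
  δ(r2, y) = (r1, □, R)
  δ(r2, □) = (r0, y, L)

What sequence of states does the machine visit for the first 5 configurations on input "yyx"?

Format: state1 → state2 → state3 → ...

Execution trace:
Initial: [r0]yyx
Step 1: δ(r0, y) = (r1, x, L) → [r1]□xyx
Step 2: δ(r1, □) = (r0, y, L) → [r0]□yxyx
Step 3: δ(r0, □) = (r2, x, L) → [r2]□xyxyx
Step 4: δ(r2, □) = (r0, y, L) → [r0]□yxyxyx

State sequence: r0 → r1 → r0 → r2 → r0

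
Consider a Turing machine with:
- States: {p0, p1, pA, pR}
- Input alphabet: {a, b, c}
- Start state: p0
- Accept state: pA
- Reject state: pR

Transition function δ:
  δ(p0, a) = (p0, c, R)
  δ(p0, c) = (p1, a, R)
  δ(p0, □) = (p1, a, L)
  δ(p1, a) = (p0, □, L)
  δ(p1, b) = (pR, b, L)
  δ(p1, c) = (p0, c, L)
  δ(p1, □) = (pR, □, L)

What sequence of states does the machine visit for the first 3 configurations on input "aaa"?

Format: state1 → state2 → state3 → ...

Execution trace:
Initial: [p0]aaa
Step 1: δ(p0, a) = (p0, c, R) → c[p0]aa
Step 2: δ(p0, a) = (p0, c, R) → cc[p0]a

State sequence: p0 → p0 → p0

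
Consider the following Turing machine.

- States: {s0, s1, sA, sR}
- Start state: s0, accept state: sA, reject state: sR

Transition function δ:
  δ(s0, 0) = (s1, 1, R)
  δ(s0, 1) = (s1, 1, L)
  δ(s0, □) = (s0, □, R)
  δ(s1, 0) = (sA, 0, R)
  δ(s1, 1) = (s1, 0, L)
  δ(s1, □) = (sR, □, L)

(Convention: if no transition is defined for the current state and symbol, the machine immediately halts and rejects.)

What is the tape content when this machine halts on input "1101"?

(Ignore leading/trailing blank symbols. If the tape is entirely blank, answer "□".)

Execution trace:
Initial: [s0]1101
Step 1: δ(s0, 1) = (s1, 1, L) → [s1]□1101
Step 2: δ(s1, □) = (sR, □, L) → [sR]□□1101

The machine reaches the reject state sR and halts.

Final tape (ignoring leading/trailing blanks): 1101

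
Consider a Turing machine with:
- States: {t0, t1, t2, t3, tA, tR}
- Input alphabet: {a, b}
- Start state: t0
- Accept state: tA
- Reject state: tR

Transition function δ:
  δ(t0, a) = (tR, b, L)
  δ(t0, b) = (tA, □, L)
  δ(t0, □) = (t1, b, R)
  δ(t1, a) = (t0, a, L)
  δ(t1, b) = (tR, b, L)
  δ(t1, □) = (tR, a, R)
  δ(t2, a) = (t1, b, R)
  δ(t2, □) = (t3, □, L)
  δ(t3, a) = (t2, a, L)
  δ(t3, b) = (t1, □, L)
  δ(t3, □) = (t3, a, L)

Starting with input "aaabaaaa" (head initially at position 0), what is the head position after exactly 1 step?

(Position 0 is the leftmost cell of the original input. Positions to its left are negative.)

Execution trace (head position shown):
Step 0: [t0]aaabaaaa  (head at position 0)
Step 1: move left → [tR]□baabaaaa  (head at position -1)

After 1 step, the head is at position -1.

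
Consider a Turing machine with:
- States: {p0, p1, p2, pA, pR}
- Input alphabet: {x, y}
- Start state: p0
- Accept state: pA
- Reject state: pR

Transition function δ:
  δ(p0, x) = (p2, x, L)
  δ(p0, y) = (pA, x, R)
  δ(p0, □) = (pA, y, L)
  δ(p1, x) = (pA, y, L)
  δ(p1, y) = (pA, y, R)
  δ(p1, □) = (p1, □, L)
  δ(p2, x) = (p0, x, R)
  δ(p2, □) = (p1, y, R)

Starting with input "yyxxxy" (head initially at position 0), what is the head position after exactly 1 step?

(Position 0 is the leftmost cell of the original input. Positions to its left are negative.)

Execution trace (head position shown):
Step 0: [p0]yyxxxy  (head at position 0)
Step 1: move right → x[pA]yxxxy  (head at position 1)

After 1 step, the head is at position 1.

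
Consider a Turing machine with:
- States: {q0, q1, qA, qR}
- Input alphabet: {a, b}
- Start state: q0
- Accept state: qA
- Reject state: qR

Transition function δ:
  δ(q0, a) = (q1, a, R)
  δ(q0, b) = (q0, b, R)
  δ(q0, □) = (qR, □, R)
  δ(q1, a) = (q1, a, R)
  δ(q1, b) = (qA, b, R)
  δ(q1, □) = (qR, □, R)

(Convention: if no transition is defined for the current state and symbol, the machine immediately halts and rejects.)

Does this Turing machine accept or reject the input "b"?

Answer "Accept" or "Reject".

Execution trace:
Initial: [q0]b
Step 1: δ(q0, b) = (q0, b, R) → b[q0]□
Step 2: δ(q0, □) = (qR, □, R) → b□[qR]□

The machine reaches the reject state qR and halts.

Answer: Reject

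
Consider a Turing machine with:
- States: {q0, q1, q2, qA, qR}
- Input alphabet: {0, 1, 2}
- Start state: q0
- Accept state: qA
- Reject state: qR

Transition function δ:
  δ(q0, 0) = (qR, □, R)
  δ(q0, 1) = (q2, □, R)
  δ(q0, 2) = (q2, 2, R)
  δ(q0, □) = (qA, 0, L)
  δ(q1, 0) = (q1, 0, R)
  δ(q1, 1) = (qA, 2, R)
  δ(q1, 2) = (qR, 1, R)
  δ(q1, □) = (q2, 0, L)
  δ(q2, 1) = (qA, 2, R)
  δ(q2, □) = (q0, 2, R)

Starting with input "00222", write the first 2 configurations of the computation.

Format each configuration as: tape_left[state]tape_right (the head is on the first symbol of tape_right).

Transitions applied:
Step 1: δ(q0, 0) = (qR, □, R)

The first 2 configurations are:
[q0]00222 ⊢ □[qR]0222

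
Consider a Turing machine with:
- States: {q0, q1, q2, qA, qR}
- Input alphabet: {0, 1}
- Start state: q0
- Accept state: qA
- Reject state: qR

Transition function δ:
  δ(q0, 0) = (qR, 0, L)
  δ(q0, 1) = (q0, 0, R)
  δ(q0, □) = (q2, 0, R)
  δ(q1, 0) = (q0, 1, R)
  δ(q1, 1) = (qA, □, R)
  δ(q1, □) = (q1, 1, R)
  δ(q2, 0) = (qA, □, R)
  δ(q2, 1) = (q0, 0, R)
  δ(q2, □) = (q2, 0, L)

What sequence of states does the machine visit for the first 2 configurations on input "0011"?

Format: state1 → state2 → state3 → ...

Execution trace:
Initial: [q0]0011
Step 1: δ(q0, 0) = (qR, 0, L) → [qR]□0011

The machine reaches the reject state qR and halts.

State sequence: q0 → qR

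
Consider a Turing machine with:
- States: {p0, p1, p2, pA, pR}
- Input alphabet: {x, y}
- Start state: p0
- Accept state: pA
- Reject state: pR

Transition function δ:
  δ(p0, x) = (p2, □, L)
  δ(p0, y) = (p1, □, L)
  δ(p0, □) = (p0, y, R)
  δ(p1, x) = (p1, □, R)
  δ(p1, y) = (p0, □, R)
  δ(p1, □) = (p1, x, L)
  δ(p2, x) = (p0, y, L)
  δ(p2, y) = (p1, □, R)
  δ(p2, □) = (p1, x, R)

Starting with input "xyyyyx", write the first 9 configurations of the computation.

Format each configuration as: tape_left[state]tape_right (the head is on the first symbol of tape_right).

Transitions applied:
Step 1: δ(p0, x) = (p2, □, L)
Step 2: δ(p2, □) = (p1, x, R)
Step 3: δ(p1, □) = (p1, x, L)
Step 4: δ(p1, x) = (p1, □, R)
Step 5: δ(p1, x) = (p1, □, R)
Step 6: δ(p1, y) = (p0, □, R)
Step 7: δ(p0, y) = (p1, □, L)
Step 8: δ(p1, □) = (p1, x, L)

The first 9 configurations are:
[p0]xyyyyx ⊢ [p2]□□yyyyx ⊢ x[p1]□yyyyx ⊢ [p1]xxyyyyx ⊢ □[p1]xyyyyx ⊢ □□[p1]yyyyx ⊢ □□□[p0]yyyx ⊢ □□[p1]□□yyx ⊢ □[p1]□x□yyx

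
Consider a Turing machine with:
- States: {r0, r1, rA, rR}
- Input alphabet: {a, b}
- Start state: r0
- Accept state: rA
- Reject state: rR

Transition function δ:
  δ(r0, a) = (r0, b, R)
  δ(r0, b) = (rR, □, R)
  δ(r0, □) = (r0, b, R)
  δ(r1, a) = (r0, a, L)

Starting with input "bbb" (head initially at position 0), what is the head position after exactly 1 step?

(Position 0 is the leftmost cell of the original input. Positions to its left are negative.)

Execution trace (head position shown):
Step 0: [r0]bbb  (head at position 0)
Step 1: move right → □[rR]bb  (head at position 1)

After 1 step, the head is at position 1.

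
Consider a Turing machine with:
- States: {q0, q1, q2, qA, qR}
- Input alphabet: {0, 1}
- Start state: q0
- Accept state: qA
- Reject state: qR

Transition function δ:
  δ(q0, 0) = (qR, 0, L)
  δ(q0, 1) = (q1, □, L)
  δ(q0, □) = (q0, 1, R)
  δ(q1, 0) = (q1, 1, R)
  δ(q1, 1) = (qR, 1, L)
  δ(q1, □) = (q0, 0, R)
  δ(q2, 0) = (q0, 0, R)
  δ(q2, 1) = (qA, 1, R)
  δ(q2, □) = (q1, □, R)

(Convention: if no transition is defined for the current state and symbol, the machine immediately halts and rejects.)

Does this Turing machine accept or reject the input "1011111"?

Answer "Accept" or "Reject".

Execution trace:
Initial: [q0]1011111
Step 1: δ(q0, 1) = (q1, □, L) → [q1]□□011111
Step 2: δ(q1, □) = (q0, 0, R) → 0[q0]□011111
Step 3: δ(q0, □) = (q0, 1, R) → 01[q0]011111
Step 4: δ(q0, 0) = (qR, 0, L) → 0[qR]1011111

The machine reaches the reject state qR and halts.

Answer: Reject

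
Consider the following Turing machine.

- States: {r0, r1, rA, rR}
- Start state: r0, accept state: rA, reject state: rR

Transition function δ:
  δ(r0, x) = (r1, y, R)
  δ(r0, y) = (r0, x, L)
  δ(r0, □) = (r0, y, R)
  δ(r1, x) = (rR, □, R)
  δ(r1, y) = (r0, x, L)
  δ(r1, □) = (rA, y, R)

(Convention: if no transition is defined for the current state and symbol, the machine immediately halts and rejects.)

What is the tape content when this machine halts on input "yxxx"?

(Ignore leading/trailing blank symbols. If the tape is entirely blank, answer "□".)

Execution trace:
Initial: [r0]yxxx
Step 1: δ(r0, y) = (r0, x, L) → [r0]□xxxx
Step 2: δ(r0, □) = (r0, y, R) → y[r0]xxxx
Step 3: δ(r0, x) = (r1, y, R) → yy[r1]xxx
Step 4: δ(r1, x) = (rR, □, R) → yy□[rR]xx

The machine reaches the reject state rR and halts.

Final tape (ignoring leading/trailing blanks): yy□xx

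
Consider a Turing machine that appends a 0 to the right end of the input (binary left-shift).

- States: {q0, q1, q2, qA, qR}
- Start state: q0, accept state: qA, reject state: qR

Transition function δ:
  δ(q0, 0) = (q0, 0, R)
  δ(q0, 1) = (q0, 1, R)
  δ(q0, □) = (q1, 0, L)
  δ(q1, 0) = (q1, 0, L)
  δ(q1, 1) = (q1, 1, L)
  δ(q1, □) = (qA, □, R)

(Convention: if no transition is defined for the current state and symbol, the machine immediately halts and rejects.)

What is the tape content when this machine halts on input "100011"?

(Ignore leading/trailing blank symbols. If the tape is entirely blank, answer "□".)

Execution trace:
Initial: [q0]100011
Step 1: δ(q0, 1) = (q0, 1, R) → 1[q0]00011
Step 2: δ(q0, 0) = (q0, 0, R) → 10[q0]0011
Step 3: δ(q0, 0) = (q0, 0, R) → 100[q0]011
Step 4: δ(q0, 0) = (q0, 0, R) → 1000[q0]11
Step 5: δ(q0, 1) = (q0, 1, R) → 10001[q0]1
Step 6: δ(q0, 1) = (q0, 1, R) → 100011[q0]□
Step 7: δ(q0, □) = (q1, 0, L) → 10001[q1]10
Step 8: δ(q1, 1) = (q1, 1, L) → 1000[q1]110
Step 9: δ(q1, 1) = (q1, 1, L) → 100[q1]0110
Step 10: δ(q1, 0) = (q1, 0, L) → 10[q1]00110
Step 11: δ(q1, 0) = (q1, 0, L) → 1[q1]000110
Step 12: δ(q1, 0) = (q1, 0, L) → [q1]1000110
Step 13: δ(q1, 1) = (q1, 1, L) → [q1]□1000110
Step 14: δ(q1, □) = (qA, □, R) → □[qA]1000110

The machine reaches the accept state qA and halts.

Final tape (ignoring leading/trailing blanks): 1000110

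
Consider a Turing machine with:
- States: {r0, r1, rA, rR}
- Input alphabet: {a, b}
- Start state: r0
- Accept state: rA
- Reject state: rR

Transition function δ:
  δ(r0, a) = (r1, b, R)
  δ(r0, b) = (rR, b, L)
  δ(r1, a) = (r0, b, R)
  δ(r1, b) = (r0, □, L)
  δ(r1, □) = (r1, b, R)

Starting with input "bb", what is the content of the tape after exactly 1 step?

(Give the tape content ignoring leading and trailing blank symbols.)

Execution trace:
Initial: [r0]bb
Step 1: δ(r0, b) = (rR, b, L) → [rR]□bb

The machine reaches the reject state rR and halts.

After 1 step, the tape (ignoring leading/trailing blanks) is: bb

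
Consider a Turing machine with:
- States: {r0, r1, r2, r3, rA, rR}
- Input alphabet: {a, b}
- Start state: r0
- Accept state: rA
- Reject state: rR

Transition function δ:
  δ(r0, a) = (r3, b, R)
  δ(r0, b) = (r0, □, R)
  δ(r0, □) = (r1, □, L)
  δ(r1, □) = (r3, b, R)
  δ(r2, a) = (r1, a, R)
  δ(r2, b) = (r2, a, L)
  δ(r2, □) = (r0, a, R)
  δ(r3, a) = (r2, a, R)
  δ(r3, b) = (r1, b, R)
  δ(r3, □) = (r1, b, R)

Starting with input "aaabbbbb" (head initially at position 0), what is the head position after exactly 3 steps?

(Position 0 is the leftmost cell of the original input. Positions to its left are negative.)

Execution trace (head position shown):
Step 0: [r0]aaabbbbb  (head at position 0)
Step 1: move right → b[r3]aabbbbb  (head at position 1)
Step 2: move right → ba[r2]abbbbb  (head at position 2)
Step 3: move right → baa[r1]bbbbb  (head at position 3)

After 3 steps, the head is at position 3.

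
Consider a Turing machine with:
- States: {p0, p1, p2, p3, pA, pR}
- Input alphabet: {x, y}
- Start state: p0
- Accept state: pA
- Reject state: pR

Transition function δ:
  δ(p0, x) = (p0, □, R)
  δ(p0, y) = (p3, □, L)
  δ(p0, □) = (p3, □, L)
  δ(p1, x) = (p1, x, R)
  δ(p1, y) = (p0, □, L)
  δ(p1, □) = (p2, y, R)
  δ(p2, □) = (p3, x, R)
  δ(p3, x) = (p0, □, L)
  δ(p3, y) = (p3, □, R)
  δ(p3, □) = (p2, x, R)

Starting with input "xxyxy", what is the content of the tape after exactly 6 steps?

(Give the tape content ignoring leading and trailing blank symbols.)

Execution trace:
Initial: [p0]xxyxy
Step 1: δ(p0, x) = (p0, □, R) → □[p0]xyxy
Step 2: δ(p0, x) = (p0, □, R) → □□[p0]yxy
Step 3: δ(p0, y) = (p3, □, L) → □[p3]□□xy
Step 4: δ(p3, □) = (p2, x, R) → □x[p2]□xy
Step 5: δ(p2, □) = (p3, x, R) → □xx[p3]xy
Step 6: δ(p3, x) = (p0, □, L) → □x[p0]x□y

After 6 steps, the tape (ignoring leading/trailing blanks) is: xx□y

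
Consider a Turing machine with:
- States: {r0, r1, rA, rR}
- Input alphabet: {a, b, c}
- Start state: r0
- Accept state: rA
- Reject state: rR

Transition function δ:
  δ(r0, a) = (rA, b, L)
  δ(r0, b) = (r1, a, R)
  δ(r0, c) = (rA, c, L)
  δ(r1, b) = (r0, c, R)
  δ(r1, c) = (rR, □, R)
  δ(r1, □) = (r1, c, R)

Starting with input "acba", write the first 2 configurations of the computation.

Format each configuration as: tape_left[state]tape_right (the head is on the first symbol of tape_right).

Transitions applied:
Step 1: δ(r0, a) = (rA, b, L)

The first 2 configurations are:
[r0]acba ⊢ [rA]□bcba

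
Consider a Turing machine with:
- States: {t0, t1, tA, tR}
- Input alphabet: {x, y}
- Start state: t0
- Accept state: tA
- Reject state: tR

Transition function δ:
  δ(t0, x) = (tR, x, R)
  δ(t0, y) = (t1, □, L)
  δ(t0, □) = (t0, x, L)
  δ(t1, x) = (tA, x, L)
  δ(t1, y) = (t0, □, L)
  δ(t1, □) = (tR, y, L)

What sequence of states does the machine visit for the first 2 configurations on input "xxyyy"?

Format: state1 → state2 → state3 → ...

Execution trace:
Initial: [t0]xxyyy
Step 1: δ(t0, x) = (tR, x, R) → x[tR]xyyy

The machine reaches the reject state tR and halts.

State sequence: t0 → tR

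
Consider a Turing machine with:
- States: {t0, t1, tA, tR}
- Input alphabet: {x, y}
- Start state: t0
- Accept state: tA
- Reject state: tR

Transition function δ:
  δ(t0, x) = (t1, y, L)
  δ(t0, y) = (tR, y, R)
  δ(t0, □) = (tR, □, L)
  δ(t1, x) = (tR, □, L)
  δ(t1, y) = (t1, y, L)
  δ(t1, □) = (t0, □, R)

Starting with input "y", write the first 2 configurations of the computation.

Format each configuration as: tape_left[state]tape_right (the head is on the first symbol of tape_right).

Transitions applied:
Step 1: δ(t0, y) = (tR, y, R)

The first 2 configurations are:
[t0]y ⊢ y[tR]□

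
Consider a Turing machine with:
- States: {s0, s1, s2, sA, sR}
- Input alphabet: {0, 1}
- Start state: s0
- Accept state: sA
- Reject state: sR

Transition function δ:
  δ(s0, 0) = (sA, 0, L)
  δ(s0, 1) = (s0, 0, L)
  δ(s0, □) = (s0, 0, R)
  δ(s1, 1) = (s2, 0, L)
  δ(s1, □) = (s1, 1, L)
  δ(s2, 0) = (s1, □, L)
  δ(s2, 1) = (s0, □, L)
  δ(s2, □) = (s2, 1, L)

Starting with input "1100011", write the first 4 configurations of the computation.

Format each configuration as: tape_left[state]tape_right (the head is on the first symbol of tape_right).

Transitions applied:
Step 1: δ(s0, 1) = (s0, 0, L)
Step 2: δ(s0, □) = (s0, 0, R)
Step 3: δ(s0, 0) = (sA, 0, L)

The first 4 configurations are:
[s0]1100011 ⊢ [s0]□0100011 ⊢ 0[s0]0100011 ⊢ [sA]00100011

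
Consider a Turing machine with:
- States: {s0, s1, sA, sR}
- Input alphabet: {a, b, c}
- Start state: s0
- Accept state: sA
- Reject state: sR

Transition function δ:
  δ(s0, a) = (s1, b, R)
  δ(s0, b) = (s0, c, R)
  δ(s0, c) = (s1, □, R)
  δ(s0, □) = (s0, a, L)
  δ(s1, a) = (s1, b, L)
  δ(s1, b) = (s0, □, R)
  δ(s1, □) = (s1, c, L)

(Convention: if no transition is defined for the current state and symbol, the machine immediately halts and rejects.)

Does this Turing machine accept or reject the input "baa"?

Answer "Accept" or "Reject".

Execution trace:
Initial: [s0]baa
Step 1: δ(s0, b) = (s0, c, R) → c[s0]aa
Step 2: δ(s0, a) = (s1, b, R) → cb[s1]a
Step 3: δ(s1, a) = (s1, b, L) → c[s1]bb
Step 4: δ(s1, b) = (s0, □, R) → c□[s0]b
Step 5: δ(s0, b) = (s0, c, R) → c□c[s0]□
Step 6: δ(s0, □) = (s0, a, L) → c□[s0]ca
Step 7: δ(s0, c) = (s1, □, R) → c□□[s1]a
Step 8: δ(s1, a) = (s1, b, L) → c□[s1]□b
Step 9: δ(s1, □) = (s1, c, L) → c[s1]□cb
Step 10: δ(s1, □) = (s1, c, L) → [s1]cccb

No transition is defined for δ(s1, c). By convention the machine halts and rejects.

Answer: Reject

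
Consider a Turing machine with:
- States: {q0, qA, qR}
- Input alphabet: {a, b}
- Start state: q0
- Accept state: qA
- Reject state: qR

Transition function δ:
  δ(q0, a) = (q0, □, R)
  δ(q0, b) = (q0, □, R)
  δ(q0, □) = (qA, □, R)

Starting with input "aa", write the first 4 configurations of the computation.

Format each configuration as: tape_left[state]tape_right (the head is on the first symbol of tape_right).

Transitions applied:
Step 1: δ(q0, a) = (q0, □, R)
Step 2: δ(q0, a) = (q0, □, R)
Step 3: δ(q0, □) = (qA, □, R)

The first 4 configurations are:
[q0]aa ⊢ □[q0]a ⊢ □□[q0]□ ⊢ □□□[qA]□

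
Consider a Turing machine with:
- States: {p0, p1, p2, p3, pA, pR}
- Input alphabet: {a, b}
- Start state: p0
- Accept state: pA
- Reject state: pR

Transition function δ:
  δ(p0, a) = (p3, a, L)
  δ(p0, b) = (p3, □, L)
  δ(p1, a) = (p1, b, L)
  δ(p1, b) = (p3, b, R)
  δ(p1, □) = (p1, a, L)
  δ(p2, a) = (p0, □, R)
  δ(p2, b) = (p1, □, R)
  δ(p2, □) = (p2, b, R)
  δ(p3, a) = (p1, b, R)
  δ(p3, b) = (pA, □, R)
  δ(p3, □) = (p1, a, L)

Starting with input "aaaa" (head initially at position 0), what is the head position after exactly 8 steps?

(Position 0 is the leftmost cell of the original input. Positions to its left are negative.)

Execution trace (head position shown):
Step 0: [p0]aaaa  (head at position 0)
Step 1: move left → [p3]□aaaa  (head at position -1)
Step 2: move left → [p1]□aaaaa  (head at position -2)
Step 3: move left → [p1]□aaaaaa  (head at position -3)
Step 4: move left → [p1]□aaaaaaa  (head at position -4)
Step 5: move left → [p1]□aaaaaaaa  (head at position -5)
Step 6: move left → [p1]□aaaaaaaaa  (head at position -6)
Step 7: move left → [p1]□aaaaaaaaaa  (head at position -7)
Step 8: move left → [p1]□aaaaaaaaaaa  (head at position -8)

After 8 steps, the head is at position -8.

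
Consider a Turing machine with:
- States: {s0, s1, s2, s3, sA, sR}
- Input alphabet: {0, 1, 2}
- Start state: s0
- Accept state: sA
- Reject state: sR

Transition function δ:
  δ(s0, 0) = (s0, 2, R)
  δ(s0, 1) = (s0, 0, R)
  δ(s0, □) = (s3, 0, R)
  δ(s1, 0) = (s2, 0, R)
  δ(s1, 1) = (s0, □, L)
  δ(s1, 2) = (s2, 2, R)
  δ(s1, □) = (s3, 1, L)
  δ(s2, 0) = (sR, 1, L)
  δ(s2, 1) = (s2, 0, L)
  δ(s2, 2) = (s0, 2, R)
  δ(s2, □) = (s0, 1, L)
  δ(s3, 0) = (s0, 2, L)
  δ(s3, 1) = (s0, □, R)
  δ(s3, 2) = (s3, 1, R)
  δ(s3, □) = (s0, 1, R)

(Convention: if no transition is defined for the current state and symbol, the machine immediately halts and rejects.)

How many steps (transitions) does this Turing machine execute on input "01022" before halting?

Execution trace:
Initial: [s0]01022
Step 1: δ(s0, 0) = (s0, 2, R) → 2[s0]1022
Step 2: δ(s0, 1) = (s0, 0, R) → 20[s0]022
Step 3: δ(s0, 0) = (s0, 2, R) → 202[s0]22

No transition is defined for δ(s0, 2). By convention the machine halts and rejects.

The machine executed 3 steps before halting.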